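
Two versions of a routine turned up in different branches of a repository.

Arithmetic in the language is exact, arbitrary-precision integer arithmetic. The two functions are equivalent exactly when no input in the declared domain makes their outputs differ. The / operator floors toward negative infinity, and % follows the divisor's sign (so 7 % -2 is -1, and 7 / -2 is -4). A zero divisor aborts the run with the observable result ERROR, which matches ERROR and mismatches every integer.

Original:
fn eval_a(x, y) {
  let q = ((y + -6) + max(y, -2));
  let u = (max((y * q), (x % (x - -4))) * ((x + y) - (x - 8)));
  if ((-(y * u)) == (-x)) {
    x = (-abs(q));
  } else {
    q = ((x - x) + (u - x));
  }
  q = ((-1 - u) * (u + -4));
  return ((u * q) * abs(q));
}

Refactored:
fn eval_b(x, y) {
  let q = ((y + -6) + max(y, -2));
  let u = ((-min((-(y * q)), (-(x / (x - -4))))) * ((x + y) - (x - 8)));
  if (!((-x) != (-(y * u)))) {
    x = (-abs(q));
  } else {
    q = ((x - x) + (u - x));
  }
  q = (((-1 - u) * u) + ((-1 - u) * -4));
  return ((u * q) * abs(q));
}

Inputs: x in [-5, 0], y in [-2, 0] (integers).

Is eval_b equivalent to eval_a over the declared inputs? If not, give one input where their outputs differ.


The rewrite breaks on x=-5, y=0, where the results are 0 and -87143040.
eval_a: q=-6, then u=0, then ((-(y * u)) == (-x)) is false, then q=5, then q=4, then returns 0
eval_b: q=-6, then u=40, then (!((-x) != (-(y * u)))) is false, then q=45, then q=-1476, then returns -87143040
verdict: not equivalent; witness: x=-5, y=0


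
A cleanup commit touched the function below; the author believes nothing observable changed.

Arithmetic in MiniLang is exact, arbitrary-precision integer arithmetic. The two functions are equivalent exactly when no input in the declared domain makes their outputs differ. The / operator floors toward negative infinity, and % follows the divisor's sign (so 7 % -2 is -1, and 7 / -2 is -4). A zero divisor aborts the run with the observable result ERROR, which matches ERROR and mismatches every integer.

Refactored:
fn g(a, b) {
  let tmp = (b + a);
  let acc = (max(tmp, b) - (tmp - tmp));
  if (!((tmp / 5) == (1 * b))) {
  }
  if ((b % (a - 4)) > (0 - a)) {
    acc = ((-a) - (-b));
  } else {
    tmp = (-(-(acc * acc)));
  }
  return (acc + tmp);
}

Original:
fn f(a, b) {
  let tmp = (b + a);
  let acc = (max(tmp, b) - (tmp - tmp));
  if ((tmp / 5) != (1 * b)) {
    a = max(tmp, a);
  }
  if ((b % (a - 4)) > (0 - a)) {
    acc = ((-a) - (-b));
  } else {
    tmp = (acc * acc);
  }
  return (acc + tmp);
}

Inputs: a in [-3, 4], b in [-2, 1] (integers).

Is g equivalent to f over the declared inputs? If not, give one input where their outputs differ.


On input a=1, b=1, f returns 1 while g returns 6.
verdict: not equivalent; witness: a=1, b=1


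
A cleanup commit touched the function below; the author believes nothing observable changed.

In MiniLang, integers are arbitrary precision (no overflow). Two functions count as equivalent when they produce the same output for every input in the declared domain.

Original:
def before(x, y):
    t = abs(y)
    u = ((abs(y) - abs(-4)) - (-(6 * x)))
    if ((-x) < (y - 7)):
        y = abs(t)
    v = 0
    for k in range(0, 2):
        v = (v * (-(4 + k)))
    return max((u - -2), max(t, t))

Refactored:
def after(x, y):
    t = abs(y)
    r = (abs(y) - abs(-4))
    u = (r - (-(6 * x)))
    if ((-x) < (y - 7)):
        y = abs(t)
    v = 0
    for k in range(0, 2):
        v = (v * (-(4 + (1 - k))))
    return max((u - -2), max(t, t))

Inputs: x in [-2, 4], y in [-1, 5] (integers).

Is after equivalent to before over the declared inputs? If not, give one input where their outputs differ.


Changes here: local variable names differ, plus constant usage differs, plus statement counts differ, plus arithmetic usage differs; the full 49-point sweep finds no disagreement.
verdict: equivalent


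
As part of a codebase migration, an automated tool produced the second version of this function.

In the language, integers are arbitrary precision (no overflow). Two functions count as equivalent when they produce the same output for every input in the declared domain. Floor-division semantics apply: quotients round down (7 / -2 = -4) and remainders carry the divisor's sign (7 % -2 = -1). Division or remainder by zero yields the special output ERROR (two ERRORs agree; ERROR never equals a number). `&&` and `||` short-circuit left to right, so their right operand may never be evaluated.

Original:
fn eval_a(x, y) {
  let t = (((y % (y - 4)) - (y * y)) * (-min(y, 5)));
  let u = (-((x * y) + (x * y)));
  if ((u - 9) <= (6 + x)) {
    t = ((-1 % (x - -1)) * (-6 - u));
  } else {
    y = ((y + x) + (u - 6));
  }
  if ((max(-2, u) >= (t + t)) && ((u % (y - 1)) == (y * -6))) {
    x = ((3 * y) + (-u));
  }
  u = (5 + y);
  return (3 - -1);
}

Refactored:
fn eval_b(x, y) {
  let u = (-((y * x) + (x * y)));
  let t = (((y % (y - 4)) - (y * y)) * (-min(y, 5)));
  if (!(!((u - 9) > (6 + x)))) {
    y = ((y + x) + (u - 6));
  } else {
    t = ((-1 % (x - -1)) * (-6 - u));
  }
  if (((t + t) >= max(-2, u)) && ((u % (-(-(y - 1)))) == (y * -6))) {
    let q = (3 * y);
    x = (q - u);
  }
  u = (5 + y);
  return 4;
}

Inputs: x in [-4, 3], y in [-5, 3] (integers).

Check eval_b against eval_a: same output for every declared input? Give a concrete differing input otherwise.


There is a counterexample at x=-4, y=1: 4 on one side, ERROR on the other.
eval_a: t := 3 | u := 8 | ((u - 9) <= (6 + x)): true | t := 14 | ((max(-2, u) >= (t + t)) && ((u % (y - 1)) == (y * -6))): false | u := 6 | result 4
eval_b: u := 8 | t := 3 | (!(!((u - 9) > (6 + x)))): false | t := 14 | divide-by-zero, output ERROR
verdict: not equivalent; witness: x=-4, y=1


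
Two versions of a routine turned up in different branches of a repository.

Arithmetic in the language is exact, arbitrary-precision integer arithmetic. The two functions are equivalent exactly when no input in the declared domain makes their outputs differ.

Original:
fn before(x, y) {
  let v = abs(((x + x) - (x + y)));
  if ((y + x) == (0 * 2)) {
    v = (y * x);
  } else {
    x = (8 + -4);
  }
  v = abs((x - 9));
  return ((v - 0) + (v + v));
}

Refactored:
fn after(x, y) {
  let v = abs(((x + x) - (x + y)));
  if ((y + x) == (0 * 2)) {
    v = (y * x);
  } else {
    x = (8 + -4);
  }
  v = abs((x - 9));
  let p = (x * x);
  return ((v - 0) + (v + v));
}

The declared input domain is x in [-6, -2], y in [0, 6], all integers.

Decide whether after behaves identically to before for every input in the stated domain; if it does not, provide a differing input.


Side by side, the visible changes include: local variable names differ; also arithmetic usage differs; also statement counts differ.
As a probe, take x=-3, y=3: before runs v = 6; ((y + x) == (0 * 2)) -> true; v = -9; v = 12; return 36; after runs v = 6; ((y + x) == (0 * 2)) -> true; v = -9; v = 12; p = 9; return 36; both end at 36.
Every one of the 35 inputs gives matching results.
verdict: equivalent


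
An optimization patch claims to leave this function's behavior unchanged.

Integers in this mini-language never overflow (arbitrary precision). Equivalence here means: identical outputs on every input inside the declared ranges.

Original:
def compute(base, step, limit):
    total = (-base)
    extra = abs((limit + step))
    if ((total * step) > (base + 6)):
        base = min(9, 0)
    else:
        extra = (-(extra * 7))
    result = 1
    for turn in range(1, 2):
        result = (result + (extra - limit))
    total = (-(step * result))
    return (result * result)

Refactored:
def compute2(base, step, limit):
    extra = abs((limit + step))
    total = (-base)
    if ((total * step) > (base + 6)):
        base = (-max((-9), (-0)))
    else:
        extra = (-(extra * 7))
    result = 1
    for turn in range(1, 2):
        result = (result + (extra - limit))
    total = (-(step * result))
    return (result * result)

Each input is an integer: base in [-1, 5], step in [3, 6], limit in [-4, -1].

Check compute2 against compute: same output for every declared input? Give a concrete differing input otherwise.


The two versions differ — the changes include min/max/abs usage differs.
One worked example (base=4, step=5, limit=-4) — compute: total becomes -4; next extra becomes 1; next ((total * step) > (base + 6)) evaluates to false; next extra becomes -7; next result becomes 1; next at turn=1:; next result becomes -2; next total becomes 10; next final value 4; compute2: extra becomes 1; next total becomes -4; next ((total * step) > (base + 6)) evaluates to false; next extra becomes -7; next result becomes 1; next at turn=1:; next result becomes -2; next total becomes 10; next final value 4; agreement on 4.
Checked all 112 inputs in the declared domain: the outputs agree on every one.
verdict: equivalent


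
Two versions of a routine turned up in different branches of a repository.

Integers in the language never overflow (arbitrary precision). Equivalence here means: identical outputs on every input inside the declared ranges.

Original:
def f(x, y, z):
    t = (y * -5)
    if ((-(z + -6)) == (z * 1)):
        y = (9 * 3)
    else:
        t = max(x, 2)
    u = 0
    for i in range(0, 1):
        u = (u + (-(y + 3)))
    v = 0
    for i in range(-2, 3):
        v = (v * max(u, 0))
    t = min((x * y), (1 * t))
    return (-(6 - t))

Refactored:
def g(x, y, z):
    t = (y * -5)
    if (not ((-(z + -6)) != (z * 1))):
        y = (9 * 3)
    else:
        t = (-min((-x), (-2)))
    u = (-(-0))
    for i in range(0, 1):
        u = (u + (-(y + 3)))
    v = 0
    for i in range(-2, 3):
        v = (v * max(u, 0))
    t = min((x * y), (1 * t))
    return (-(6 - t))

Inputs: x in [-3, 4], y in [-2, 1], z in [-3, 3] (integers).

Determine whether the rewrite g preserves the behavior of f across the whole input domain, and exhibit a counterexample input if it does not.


The two are interchangeable: comparison usage differs, plus boolean connective usage differs, plus min/max/abs usage differs, and every declared input agrees.
Tracing x=-3, y=1, z=3: f: t=-5, then ((-(z + -6)) == (z * 1)) is true, then y=27, then u=0, then (i=0), then u=-30, then v=0, then (i=-2), then v=0, then (i=-1), then v=0, then (i=0), then v=0, then (i=1), then v=0, then (i=2), then v=0, then t=-81, then returns -87 | g: t=-5, then (not ((-(z + -6)) != (z * 1))) is true, then y=27, then u=0, then (i=0), then u=-30, then v=0, then (i=-2), then v=0, then (i=-1), then v=0, then (i=0), then v=0, then (i=1), then v=0, then (i=2), then v=0, then t=-81, then returns -87 — matching result -87.
Sweeping the whole domain (224 inputs) finds no disagreement.
verdict: equivalent


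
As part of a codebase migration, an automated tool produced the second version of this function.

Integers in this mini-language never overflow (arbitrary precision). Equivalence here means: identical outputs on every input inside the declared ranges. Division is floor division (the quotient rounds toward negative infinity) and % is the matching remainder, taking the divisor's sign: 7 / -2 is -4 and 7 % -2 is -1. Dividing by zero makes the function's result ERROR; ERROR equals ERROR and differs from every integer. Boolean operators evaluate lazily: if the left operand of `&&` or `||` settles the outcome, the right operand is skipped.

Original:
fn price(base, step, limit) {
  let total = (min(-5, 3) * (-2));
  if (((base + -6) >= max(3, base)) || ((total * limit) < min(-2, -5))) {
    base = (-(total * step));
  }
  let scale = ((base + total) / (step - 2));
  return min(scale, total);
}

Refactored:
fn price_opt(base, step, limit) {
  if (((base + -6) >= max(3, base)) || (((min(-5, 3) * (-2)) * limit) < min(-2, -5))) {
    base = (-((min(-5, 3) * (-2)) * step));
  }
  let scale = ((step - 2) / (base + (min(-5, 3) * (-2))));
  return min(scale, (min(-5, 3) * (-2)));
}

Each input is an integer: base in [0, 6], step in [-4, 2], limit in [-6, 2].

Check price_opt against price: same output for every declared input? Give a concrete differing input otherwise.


Run the pair on base=0, step=-4, limit=-6.
price: total becomes 10; next (((base + -6) >= max(3, base)) || ((total * limit) < min(-2, -5))) evaluates to true; next base becomes 40; next scale becomes -9; next final value -9
price_opt: (((base + -6) >= max(3, base)) || (((min(-5, 3) * (-2)) * limit) < min(-2, -5))) evaluates to true; next base becomes 40; next scale becomes -1; next final value -1
-9 != -1, so the rewrite changes behavior.
verdict: not equivalent; witness: base=0, step=-4, limit=-6


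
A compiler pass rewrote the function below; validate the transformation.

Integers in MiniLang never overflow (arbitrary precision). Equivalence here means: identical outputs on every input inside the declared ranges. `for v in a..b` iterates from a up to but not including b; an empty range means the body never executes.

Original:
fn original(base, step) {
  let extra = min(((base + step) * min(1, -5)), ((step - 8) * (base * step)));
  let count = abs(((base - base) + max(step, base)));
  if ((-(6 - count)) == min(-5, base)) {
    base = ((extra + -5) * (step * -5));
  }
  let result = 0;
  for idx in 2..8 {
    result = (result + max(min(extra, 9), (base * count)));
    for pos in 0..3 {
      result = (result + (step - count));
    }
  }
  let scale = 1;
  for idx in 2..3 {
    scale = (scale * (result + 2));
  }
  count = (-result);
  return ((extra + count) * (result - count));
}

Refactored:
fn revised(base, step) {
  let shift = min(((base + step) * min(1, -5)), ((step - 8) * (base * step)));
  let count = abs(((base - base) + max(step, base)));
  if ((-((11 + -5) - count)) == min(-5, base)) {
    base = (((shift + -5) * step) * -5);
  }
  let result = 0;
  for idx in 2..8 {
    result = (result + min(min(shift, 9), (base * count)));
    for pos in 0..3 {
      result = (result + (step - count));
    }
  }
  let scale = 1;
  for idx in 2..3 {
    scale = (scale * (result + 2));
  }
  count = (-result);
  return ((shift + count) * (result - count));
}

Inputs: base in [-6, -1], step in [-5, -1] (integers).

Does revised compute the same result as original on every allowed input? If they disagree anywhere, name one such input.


Evaluate both at base=-6, step=-5.
original: extra becomes -390; next count becomes 5; next ((-(6 - count)) == min(-5, base)) evaluates to false; next result becomes 0; next at idx=2:; next result becomes -30; next at pos=0:; next result becomes -40; next at pos=1:; next result becomes -50; next at pos=2:; next result becomes -60; next at idx=3:; next result becomes -90; next at pos=0:; next result becomes -100; next at pos=1:; next result becomes -110; next at pos=2:; next result becomes -120; next at idx=4:; next result becomes -150; next at pos=0:; next result becomes -160; next at pos=1:; next result becomes -170; next at pos=2:; next result becomes -180; next at idx=5:; next result becomes -210; next at pos=0:; next result becomes -220; next at pos=1:; next result becomes -230; next at pos=2:; next result becomes -240; next at idx=6:; next result becomes -270; next at pos=0:; next result becomes -280; next at pos=1:; next result becomes -290; next at pos=2:; next result becomes -300; next at idx=7:; next result becomes -330; next at pos=0:; next result becomes -340; next at pos=1:; next result becomes -350; next at pos=2:; next result becomes -360; next scale becomes 1; next at idx=2:; next scale becomes -358; next count becomes 360; next final value 21600
revised: shift becomes -390; next count becomes 5; next ((-((11 + -5) - count)) == min(-5, base)) evaluates to false; next result becomes 0; next at idx=2:; next result becomes -390; next at pos=0:; next result becomes -400; next at pos=1:; next result becomes -410; next at pos=2:; next result becomes -420; next at idx=3:; next result becomes -810; next at pos=0:; next result becomes -820; next at pos=1:; next result becomes -830; next at pos=2:; next result becomes -840; next at idx=4:; next result becomes -1230; next at pos=0:; next result becomes -1240; next at pos=1:; next result becomes -1250; next at pos=2:; next result becomes -1260; next at idx=5:; next result becomes -1650; next at pos=0:; next result becomes -1660; next at pos=1:; next result becomes -1670; next at pos=2:; next result becomes -1680; next at idx=6:; next result becomes -2070; next at pos=0:; next result becomes -2080; next at pos=1:; next result becomes -2090; next at pos=2:; next result becomes -2100; next at idx=7:; next result becomes -2490; next at pos=0:; next result becomes -2500; next at pos=1:; next result becomes -2510; next at pos=2:; next result becomes -2520; next scale becomes 1; next at idx=2:; next scale becomes -2518; next count becomes 2520; next final value -10735200
21600 != -10735200, so the rewrite changes behavior.
verdict: not equivalent; witness: base=-6, step=-5


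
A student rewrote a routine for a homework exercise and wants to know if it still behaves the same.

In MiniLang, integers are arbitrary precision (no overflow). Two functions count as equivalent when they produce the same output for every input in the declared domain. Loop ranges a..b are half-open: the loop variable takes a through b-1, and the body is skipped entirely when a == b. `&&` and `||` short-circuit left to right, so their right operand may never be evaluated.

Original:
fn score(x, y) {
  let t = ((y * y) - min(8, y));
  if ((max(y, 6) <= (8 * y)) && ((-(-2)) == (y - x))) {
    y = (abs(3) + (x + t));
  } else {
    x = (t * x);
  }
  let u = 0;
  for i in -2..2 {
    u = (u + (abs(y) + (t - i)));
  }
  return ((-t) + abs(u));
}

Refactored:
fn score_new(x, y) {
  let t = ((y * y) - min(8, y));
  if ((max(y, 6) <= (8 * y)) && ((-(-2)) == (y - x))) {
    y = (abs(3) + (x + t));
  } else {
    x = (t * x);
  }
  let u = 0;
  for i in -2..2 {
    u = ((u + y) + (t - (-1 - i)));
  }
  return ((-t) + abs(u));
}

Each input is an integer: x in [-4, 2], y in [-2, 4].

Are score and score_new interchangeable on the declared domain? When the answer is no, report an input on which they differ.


These are not equivalent — on x=-4, y=-2 the outputs split (28 vs 12).
score: t := 6 | ((max(y, 6) <= (8 * y)) && ((-(-2)) == (y - x))): false | x := -24 | u := 0 | iter i=-2: | u := 10 | iter i=-1: | u := 19 | iter i=0: | u := 27 | iter i=1: | u := 34 | result 28
score_new: t := 6 | ((max(y, 6) <= (8 * y)) && ((-(-2)) == (y - x))): false | x := -24 | u := 0 | iter i=-2: | u := 3 | iter i=-1: | u := 7 | iter i=0: | u := 12 | iter i=1: | u := 18 | result 12
verdict: not equivalent; witness: x=-4, y=-2


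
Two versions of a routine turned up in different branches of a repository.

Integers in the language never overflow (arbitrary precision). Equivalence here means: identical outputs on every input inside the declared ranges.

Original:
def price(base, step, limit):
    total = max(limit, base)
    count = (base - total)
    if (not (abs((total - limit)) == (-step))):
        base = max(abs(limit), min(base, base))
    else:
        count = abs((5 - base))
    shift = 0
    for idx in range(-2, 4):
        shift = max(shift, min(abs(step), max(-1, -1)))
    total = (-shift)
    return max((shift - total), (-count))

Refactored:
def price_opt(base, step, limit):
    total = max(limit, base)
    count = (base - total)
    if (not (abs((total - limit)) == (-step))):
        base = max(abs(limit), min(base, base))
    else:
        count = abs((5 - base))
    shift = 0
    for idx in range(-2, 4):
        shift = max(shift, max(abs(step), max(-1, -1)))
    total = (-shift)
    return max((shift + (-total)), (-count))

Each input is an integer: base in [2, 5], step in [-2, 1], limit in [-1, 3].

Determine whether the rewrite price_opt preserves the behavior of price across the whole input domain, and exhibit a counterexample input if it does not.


There is a counterexample at base=2, step=-2, limit=-1: 0 on one side, 4 on the other.
price: total=2, then count=0, then (not (abs((total - limit)) == (-step))) is true, then base=2, then shift=0, then (idx=-2), then shift=0, then (idx=-1), then shift=0, then (idx=0), then shift=0, then (idx=1), then shift=0, then (idx=2), then shift=0, then (idx=3), then shift=0, then total=0, then returns 0
price_opt: total=2, then count=0, then (not (abs((total - limit)) == (-step))) is true, then base=2, then shift=0, then (idx=-2), then shift=2, then (idx=-1), then shift=2, then (idx=0), then shift=2, then (idx=1), then shift=2, then (idx=2), then shift=2, then (idx=3), then shift=2, then total=-2, then returns 4
verdict: not equivalent; witness: base=2, step=-2, limit=-1


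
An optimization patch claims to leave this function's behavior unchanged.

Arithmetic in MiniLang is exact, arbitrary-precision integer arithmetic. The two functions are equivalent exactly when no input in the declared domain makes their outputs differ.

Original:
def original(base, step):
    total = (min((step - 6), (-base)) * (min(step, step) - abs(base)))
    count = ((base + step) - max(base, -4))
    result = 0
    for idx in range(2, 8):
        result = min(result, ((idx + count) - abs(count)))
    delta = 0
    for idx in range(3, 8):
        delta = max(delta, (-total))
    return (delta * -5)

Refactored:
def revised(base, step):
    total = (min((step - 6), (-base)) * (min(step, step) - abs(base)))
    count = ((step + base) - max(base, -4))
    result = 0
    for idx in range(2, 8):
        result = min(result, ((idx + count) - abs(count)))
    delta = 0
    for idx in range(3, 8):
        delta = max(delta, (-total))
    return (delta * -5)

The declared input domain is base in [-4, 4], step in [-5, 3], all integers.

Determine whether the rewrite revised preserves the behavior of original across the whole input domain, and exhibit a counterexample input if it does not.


Reading the diff, among the changes: same computation, different form.
One worked example (base=-1, step=-4) — original: total=50, then count=-4, then result=0, then (idx=2), then result=-6, then (idx=3), then result=-6, then (idx=4), then result=-6, then (idx=5), then result=-6, then (idx=6), then result=-6, then (idx=7), then result=-6, then delta=0, then (idx=3), then delta=0, then (idx=4), then delta=0, then (idx=5), then delta=0, then (idx=6), then delta=0, then (idx=7), then delta=0, then returns 0; revised: total=50, then count=-4, then result=0, then (idx=2), then result=-6, then (idx=3), then result=-6, then (idx=4), then result=-6, then (idx=5), then result=-6, then (idx=6), then result=-6, then (idx=7), then result=-6, then delta=0, then (idx=3), then delta=0, then (idx=4), then delta=0, then (idx=5), then delta=0, then (idx=6), then delta=0, then (idx=7), then delta=0, then returns 0; agreement on 0.
Sweeping the whole domain (81 inputs) finds no disagreement.
verdict: equivalent


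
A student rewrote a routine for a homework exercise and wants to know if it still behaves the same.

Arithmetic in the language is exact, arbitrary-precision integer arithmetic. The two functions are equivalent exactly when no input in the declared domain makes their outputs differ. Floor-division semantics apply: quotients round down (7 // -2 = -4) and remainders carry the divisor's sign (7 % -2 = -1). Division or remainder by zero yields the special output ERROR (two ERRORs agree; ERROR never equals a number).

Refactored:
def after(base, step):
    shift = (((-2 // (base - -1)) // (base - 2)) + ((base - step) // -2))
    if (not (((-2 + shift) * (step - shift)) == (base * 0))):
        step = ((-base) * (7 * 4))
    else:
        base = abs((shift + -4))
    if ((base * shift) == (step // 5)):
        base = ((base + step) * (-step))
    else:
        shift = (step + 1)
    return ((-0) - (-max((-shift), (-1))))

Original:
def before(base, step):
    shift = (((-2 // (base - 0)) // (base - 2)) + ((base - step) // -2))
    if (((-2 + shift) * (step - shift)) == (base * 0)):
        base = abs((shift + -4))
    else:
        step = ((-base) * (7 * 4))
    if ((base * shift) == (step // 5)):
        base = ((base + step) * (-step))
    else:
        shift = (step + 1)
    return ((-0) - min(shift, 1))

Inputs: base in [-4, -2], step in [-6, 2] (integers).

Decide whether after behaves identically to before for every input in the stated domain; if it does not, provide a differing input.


There is a counterexample at base=-3, step=0: -1 on one side, 0 on the other.
before: shift := 1 | (((-2 + shift) * (step - shift)) == (base * 0)): false | step := 84 | ((base * shift) == (step // 5)): false | shift := 85 | result -1
after: shift := 0 | (not (((-2 + shift) * (step - shift)) == (base * 0))): false | base := 4 | ((base * shift) == (step // 5)): true | base := 0 | result 0
verdict: not equivalent; witness: base=-3, step=0


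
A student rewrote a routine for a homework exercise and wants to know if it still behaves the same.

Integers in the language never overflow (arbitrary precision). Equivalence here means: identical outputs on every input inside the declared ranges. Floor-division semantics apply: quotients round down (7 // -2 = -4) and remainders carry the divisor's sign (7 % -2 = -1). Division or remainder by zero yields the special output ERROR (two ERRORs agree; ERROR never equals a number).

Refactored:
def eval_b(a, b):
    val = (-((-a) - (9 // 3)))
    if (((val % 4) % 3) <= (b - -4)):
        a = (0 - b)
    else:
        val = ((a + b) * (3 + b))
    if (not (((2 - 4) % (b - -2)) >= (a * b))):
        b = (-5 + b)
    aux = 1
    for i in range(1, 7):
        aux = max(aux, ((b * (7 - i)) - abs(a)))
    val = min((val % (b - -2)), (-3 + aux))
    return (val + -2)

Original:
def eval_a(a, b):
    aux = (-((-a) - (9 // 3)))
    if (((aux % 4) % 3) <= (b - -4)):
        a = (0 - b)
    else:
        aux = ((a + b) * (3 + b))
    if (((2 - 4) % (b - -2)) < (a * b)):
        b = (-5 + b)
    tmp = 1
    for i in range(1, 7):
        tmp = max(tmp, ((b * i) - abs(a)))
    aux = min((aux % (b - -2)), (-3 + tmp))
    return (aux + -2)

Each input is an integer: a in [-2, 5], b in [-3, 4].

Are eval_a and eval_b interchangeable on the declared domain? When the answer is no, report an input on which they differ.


Differences: comparison usage differs; also arithmetic usage differs; also constant usage differs; also local variable names differ; also boolean connective usage differs — yet all 64 inputs agree.
verdict: equivalent


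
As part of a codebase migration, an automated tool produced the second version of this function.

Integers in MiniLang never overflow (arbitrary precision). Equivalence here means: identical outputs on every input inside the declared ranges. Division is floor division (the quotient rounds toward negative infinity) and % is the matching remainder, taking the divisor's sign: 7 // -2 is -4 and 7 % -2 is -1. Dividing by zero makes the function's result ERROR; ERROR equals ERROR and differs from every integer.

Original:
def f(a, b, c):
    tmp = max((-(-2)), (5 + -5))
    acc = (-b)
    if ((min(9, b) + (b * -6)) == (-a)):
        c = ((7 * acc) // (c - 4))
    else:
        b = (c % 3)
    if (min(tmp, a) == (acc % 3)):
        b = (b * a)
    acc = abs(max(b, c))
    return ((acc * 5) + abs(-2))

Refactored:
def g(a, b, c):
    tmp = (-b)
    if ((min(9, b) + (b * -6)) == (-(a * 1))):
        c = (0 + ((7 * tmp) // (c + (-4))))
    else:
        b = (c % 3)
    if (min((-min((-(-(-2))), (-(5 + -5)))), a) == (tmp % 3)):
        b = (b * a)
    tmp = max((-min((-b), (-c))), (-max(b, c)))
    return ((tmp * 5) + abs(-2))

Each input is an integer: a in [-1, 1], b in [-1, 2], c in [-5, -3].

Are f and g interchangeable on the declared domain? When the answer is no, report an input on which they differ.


Comparing the listings, the differences include: min/max/abs usage differs, plus constant usage differs, plus statement counts differ, plus local variable names differ, plus arithmetic usage differs.
As a probe, take a=1, b=2, c=-5: f runs tmp=2, then acc=-2, then ((min(9, b) + (b * -6)) == (-a)) is false, then b=1, then (min(tmp, a) == (acc % 3)) is true, then b=1, then acc=1, then returns 7; g runs tmp=-2, then ((min(9, b) + (b * -6)) == (-(a * 1))) is false, then b=1, then (min((-min((-(-(-2))), (-(5 + -5)))), a) == (tmp % 3)) is true, then b=1, then tmp=1, then returns 7; both end at 7.
An exhaustive pass over the 36 declared inputs shows identical outputs.
verdict: equivalent


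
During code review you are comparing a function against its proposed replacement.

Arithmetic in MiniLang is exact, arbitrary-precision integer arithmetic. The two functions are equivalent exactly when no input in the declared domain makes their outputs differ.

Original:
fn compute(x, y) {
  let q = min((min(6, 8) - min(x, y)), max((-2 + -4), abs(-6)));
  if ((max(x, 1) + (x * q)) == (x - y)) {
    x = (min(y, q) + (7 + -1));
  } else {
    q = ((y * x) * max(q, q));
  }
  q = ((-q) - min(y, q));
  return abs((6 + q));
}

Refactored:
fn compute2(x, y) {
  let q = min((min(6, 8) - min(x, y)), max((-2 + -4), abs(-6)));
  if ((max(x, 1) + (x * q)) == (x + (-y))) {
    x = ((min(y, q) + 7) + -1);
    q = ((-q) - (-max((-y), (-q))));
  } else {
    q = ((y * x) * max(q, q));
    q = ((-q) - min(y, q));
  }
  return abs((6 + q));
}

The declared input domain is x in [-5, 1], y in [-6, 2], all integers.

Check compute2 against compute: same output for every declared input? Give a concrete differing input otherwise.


Differences: statement counts differ, plus min/max/abs usage differs, plus arithmetic usage differs — yet all 63 inputs agree.
verdict: equivalent


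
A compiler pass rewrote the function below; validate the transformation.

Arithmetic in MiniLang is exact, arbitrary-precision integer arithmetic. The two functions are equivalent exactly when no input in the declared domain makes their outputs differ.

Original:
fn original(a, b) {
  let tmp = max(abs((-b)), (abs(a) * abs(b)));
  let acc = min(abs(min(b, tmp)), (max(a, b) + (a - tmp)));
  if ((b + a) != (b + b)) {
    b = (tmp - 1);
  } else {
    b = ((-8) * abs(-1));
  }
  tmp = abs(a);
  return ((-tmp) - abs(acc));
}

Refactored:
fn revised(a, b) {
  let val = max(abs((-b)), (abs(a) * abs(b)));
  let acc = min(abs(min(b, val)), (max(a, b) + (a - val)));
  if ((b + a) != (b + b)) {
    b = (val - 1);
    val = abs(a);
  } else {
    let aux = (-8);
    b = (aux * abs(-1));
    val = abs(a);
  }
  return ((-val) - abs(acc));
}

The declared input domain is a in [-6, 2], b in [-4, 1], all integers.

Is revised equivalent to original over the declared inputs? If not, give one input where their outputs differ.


The two are interchangeable: statement counts differ; also min/max/abs usage differs; also local variable names differ, and every declared input agrees.
As a probe, take a=2, b=-1: original runs tmp becomes 2; next acc becomes 1; next ((b + a) != (b + b)) evaluates to true; next b becomes 1; next tmp becomes 2; next final value -3; revised runs val becomes 2; next acc becomes 1; next ((b + a) != (b + b)) evaluates to true; next b becomes 1; next val becomes 2; next final value -3; both end at -3.
Sweeping the whole domain (54 inputs) finds no disagreement.
verdict: equivalent


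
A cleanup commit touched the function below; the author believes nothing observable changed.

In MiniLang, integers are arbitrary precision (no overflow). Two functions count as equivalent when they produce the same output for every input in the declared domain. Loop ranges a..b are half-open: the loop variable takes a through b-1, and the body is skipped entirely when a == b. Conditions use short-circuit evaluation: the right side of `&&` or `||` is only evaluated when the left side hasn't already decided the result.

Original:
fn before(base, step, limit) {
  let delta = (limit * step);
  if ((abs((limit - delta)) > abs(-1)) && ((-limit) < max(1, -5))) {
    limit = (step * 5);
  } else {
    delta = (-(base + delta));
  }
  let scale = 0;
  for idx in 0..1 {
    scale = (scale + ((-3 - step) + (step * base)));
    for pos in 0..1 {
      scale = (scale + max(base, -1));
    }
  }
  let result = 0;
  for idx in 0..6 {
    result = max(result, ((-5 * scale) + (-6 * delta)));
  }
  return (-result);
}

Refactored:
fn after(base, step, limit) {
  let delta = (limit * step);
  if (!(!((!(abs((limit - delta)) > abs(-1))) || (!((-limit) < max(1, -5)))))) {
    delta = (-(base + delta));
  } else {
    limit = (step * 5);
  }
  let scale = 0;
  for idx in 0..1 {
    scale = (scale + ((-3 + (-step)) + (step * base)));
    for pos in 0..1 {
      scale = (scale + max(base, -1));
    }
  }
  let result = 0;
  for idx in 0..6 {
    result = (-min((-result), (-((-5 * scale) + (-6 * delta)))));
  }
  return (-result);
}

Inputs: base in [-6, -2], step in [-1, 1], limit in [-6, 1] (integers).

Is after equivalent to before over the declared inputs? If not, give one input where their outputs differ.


This is a faithful refactor — arithmetic usage differs, plus boolean connective usage differs, plus min/max/abs usage differs, but the computed results match everywhere.
Tracing base=-2, step=0, limit=1: before: delta=0, then ((abs((limit - delta)) > abs(-1)) && ((-limit) < max(1, -5))) is false, then delta=2, then scale=0, then (idx=0), then scale=-3, then (pos=0), then scale=-4, then result=0, then (idx=0), then result=8, then (idx=1), then result=8, then (idx=2), then result=8, then (idx=3), then result=8, then (idx=4), then result=8, then (idx=5), then result=8, then returns -8 | after: delta=0, then (!(!((!(abs((limit - delta)) > abs(-1))) || (!((-limit) < max(1, -5)))))) is true, then delta=2, then scale=0, then (idx=0), then scale=-3, then (pos=0), then scale=-4, then result=0, then (idx=0), then result=8, then (idx=1), then result=8, then (idx=2), then result=8, then (idx=3), then result=8, then (idx=4), then result=8, then (idx=5), then result=8, then returns -8 — matching result -8.
Across all 120 domain points the two functions coincide.
verdict: equivalent


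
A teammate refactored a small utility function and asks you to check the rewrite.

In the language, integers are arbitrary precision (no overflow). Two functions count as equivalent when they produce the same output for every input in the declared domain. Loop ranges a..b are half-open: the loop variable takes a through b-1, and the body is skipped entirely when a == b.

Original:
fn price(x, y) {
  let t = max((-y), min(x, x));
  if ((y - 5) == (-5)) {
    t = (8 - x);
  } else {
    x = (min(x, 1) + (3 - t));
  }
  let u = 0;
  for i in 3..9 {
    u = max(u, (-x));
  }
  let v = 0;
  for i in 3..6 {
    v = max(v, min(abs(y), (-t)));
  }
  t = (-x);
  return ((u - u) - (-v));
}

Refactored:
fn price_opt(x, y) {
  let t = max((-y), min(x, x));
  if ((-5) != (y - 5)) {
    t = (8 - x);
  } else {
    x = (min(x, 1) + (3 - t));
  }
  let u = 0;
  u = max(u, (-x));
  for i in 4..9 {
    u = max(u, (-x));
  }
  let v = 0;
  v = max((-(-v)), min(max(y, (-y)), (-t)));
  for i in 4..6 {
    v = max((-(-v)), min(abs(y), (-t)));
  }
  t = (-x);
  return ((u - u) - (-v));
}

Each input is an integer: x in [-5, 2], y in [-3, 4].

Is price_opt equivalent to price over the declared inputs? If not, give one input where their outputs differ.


Consider the input x=-5, y=1.
price: t=-1, then ((y - 5) == (-5)) is false, then x=-1, then u=0, then (i=3), then u=1, then (i=4), then u=1, then (i=5), then u=1, then (i=6), then u=1, then (i=7), then u=1, then (i=8), then u=1, then v=0, then (i=3), then v=1, then (i=4), then v=1, then (i=5), then v=1, then t=1, then returns 1
price_opt: t=-1, then ((-5) != (y - 5)) is true, then t=13, then u=0, then u=5, then (i=4), then u=5, then (i=5), then u=5, then (i=6), then u=5, then (i=7), then u=5, then (i=8), then u=5, then v=0, then v=0, then (i=4), then v=0, then (i=5), then v=0, then t=5, then returns 0
1 and 0 differ, so these are not the same function on this domain.
verdict: not equivalent; witness: x=-5, y=1


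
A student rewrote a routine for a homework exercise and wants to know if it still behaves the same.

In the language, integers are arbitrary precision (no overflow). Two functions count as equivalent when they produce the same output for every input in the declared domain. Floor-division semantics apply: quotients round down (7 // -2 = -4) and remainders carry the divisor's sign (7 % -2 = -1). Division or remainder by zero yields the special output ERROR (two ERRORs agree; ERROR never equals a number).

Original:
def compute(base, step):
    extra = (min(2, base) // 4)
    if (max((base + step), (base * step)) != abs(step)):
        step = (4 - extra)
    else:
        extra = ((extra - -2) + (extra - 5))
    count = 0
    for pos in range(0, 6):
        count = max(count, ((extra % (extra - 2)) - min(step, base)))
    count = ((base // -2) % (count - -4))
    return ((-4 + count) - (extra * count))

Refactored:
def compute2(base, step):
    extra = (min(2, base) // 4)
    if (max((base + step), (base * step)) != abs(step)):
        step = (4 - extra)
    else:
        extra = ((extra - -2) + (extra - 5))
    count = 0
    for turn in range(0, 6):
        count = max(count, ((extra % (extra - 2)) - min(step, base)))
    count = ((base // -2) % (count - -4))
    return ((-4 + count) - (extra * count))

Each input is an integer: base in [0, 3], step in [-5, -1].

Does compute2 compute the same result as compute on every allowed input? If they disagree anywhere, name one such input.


This is a faithful refactor — local variable names differ, but the computed results match everywhere.
As a probe, take base=3, step=-3: compute runs extra := 0 | (max((base + step), (base * step)) != abs(step)): true | step := 4 | count := 0 | iter pos=0: | count := 0 | iter pos=1: | count := 0 | iter pos=2: | count := 0 | iter pos=3: | count := 0 | iter pos=4: | count := 0 | iter pos=5: | count := 0 | count := 2 | result -2; compute2 runs extra := 0 | (max((base + step), (base * step)) != abs(step)): true | step := 4 | count := 0 | iter turn=0: | count := 0 | iter turn=1: | count := 0 | iter turn=2: | count := 0 | iter turn=3: | count := 0 | iter turn=4: | count := 0 | iter turn=5: | count := 0 | count := 2 | result -2; both end at -2.
Every one of the 20 inputs gives matching results.
verdict: equivalent


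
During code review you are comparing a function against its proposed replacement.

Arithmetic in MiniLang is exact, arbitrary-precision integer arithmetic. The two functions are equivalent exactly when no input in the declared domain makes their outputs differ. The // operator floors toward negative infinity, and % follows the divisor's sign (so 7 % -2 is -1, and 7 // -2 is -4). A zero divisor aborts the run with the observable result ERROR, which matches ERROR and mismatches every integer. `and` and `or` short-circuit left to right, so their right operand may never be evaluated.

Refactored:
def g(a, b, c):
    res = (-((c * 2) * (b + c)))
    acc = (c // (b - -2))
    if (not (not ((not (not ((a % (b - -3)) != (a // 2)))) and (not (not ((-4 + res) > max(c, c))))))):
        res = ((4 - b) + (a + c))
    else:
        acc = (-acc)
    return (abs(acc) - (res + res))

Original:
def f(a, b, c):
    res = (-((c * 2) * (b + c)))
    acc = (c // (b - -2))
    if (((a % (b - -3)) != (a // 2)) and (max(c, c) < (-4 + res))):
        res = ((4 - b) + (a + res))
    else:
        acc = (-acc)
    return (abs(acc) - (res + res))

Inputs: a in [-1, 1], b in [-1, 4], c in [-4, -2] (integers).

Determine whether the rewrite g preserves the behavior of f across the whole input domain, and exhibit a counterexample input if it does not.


Try a=-1, b=3, c=-2.
f: res := 4 | acc := -1 | (((a % (b - -3)) != (a // 2)) and (max(c, c) < (-4 + res))): true | res := 4 | result -7
g: res := 4 | acc := -1 | (not (not ((not (not ((a % (b - -3)) != (a // 2)))) and (not (not ((-4 + res) > max(c, c))))))): true | res := -2 | result 5
-7 != 5, so the rewrite changes behavior.
verdict: not equivalent; witness: a=-1, b=3, c=-2


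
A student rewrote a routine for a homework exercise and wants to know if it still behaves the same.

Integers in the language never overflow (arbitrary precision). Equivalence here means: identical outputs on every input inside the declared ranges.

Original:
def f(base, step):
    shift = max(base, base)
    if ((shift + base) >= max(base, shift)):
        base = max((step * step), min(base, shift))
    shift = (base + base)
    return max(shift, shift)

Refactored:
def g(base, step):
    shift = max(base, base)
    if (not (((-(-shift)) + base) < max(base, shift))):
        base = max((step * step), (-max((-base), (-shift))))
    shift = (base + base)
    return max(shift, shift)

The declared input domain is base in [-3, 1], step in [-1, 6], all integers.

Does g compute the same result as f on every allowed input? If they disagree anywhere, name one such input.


This is a faithful refactor — boolean connective usage differs; and min/max/abs usage differs; and comparison usage differs, but the computed results match everywhere.
One worked example (base=-3, step=-1) — f: shift=-3, then ((shift + base) >= max(base, shift)) is false, then shift=-6, then returns -6; g: shift=-3, then (not (((-(-shift)) + base) < max(base, shift))) is false, then shift=-6, then returns -6; agreement on -6.
Across all 40 domain points the two functions coincide.
verdict: equivalent
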